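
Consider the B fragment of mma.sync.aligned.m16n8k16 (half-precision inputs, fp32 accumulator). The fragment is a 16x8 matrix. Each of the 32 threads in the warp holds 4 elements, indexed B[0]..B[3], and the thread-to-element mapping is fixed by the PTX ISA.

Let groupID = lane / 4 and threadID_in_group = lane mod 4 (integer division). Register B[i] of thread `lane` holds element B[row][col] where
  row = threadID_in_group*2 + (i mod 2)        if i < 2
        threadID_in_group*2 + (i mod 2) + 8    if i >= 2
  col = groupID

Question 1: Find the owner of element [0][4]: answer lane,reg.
c=4⇒gr=4  r=0⇒Rb=0,th=0,odd=0
L=4*4+0=16  i=0*2+0=0

16,0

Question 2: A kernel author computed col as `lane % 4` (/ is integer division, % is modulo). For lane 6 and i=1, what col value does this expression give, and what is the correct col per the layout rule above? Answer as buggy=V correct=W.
buggy=2 correct=1

`lane % 4`[6,1]=>2
6: grp=1,tig=2
[1] (2*2+1+0,1) = (5,1)
col: 2 vs 1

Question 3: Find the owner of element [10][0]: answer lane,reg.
1,2

c=0→G=0  r=10→rhi=1,T=1,p=0
L=0*4+1=1  i=1*2+0=2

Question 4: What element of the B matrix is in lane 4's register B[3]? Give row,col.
9,1

lane 4->4/4=1, 4 mod 4=0
i=3  r:2·0+1+8->9  c:1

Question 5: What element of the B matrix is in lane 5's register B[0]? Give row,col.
lane 5: g=1 (5/4), t=1 (5%4)
i=0: r=1*2+0+0=2, c=g=1

2,1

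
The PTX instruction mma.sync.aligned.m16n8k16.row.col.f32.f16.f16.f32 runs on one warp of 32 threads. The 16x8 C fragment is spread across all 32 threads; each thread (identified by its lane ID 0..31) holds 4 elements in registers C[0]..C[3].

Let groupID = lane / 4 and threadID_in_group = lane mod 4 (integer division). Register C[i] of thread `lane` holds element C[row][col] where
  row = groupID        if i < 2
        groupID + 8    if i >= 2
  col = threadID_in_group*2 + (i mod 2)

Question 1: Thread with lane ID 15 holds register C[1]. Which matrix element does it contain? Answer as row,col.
3,7

lane 15->15/4=3, 15 mod 4=3
i=1  r:3+0->3  c:2·3+1->7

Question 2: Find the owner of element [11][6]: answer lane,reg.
15,2

r=11⇒gr=3,Rb=1  c=6⇒th=3,odd=0
L=3*4+3=15  i=1*2+0=2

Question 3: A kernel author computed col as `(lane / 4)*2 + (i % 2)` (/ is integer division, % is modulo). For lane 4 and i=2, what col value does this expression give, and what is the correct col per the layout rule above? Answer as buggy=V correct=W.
buggy=2 correct=0

`(lane / 4)*2 + (i % 2)`[4,2]->2
lane 4->4/4=1, 4 mod 4=0
i=2  r:1+8->9  c:2·0+0->0
col: 2 vs 0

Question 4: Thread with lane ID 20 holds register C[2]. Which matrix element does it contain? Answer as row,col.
13,0

20: g=5,t=0
[2] (5+8,0*2+0) = (13,0)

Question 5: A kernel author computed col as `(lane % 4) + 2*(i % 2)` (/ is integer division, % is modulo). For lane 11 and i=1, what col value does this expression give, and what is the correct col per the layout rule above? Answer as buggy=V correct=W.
`(lane % 4) + 2*(i % 2)`[11,1]->5
11: g=2,t=3
[1] (2+0,3*2+1) = (2,7)
col: 5 vs 7

buggy=5 correct=7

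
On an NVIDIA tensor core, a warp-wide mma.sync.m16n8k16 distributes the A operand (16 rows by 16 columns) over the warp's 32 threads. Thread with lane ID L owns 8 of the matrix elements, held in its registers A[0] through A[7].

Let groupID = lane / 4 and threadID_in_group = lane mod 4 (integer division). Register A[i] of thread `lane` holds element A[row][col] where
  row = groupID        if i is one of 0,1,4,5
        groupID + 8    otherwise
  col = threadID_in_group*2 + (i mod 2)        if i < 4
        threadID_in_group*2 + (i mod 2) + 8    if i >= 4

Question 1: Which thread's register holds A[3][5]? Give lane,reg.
r=3⇒gr=3,Rb=0  c=5⇒Cb=0,th=2,odd=1
L=3*4+2=14  i=0*4+0*2+1=1

14,1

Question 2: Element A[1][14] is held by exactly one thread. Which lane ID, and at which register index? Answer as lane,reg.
7,4

r=1⇒gr=1,Rb=0  c=14⇒Cb=1,th=3,odd=0
L=1*4+3=7  i=1*4+0*2+0=4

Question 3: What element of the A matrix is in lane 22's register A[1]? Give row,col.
5,5

lane 22⇒22/4=5, 22 mod 4=2
i=1  r:5+0⇒5  c:2·2+1+0⇒5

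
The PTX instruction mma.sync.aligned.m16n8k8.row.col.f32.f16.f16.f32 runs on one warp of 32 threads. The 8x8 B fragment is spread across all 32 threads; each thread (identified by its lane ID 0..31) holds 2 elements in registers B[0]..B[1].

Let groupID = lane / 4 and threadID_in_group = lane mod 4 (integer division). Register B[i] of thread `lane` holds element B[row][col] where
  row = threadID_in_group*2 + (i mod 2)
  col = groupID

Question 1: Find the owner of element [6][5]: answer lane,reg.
23,0

c: 5->gid=5  r: 6->tid=3,i&1=0
L=5*4+3=23  i=0=0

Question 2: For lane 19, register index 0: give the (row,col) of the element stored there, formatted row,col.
6,4

L=19->gid=19>>2=4, tid=19&3=3
[0]->row 3·2+0=6  col gid=4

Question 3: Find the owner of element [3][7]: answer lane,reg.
29,1

c: 7->gid=7  r: 3->tid=1,i&1=1
L=7*4+1=29  i=1=1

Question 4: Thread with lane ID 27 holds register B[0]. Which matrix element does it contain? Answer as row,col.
lane 27→27/4=6, 27 mod 4=3
i=0  r:2·3+0→6  c:6

6,6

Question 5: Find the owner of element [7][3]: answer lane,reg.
15,1

c: 3->gid=3  r: 7->tid=3,i&1=1
L=3*4+3=15  i=1=1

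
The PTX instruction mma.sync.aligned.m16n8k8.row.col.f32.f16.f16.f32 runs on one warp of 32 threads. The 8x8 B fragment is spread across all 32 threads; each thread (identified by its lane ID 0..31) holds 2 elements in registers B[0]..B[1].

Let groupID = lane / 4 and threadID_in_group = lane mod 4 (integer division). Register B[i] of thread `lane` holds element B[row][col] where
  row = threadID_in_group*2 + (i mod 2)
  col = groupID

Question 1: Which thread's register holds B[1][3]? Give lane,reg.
12,1

c=3⇒gr=3  r=1⇒th=0,odd=1
L=3*4+0=12  i=1=1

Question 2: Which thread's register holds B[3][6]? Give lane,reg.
25,1

c=6⇒gr=6  r=3⇒th=1,odd=1
L=6*4+1=25  i=1=1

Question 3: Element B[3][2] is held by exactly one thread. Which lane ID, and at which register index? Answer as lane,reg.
c=2⇒gr=2  r=3⇒th=1,odd=1
L=2*4+1=9  i=1=1

9,1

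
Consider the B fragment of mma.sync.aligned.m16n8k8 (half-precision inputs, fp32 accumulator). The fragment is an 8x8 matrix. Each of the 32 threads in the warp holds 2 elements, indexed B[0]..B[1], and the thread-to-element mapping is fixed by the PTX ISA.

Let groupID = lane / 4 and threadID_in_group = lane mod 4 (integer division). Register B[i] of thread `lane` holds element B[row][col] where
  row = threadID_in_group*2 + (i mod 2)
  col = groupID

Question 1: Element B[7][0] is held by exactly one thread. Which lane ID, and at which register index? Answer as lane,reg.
3,1

c=0->g=0  r=7->t=3,b0=1
L=0*4+3=3  i=1=1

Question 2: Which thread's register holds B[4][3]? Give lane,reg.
14,0

c: 3->gid=3  r: 4->tid=2,i&1=0
L=3*4+2=14  i=0=0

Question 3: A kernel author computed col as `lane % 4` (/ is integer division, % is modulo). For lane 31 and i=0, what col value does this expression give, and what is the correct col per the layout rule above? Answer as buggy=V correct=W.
buggy=3 correct=7

`lane % 4`[31,0]->3
L=31->g=31>>2=7, t=31&3=3
[0]->row 3·2+0=6  col g=7
col: 3 vs 7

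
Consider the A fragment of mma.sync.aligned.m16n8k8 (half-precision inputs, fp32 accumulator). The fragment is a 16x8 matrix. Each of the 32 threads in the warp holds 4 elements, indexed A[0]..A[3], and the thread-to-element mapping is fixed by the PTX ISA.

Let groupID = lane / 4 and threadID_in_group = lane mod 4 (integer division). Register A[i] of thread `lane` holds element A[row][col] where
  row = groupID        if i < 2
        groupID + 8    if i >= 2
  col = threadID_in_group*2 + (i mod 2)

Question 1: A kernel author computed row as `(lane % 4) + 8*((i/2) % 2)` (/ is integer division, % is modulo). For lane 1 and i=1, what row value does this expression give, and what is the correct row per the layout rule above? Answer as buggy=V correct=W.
buggy=1 correct=0

`(lane % 4) + 8*((i/2) % 2)`[1,1]=>1
L=1=>grp=1>>2=0, tig=1&3=1
[1]=>row 0+0=0  col 1·2+1=3
row: 1 vs 0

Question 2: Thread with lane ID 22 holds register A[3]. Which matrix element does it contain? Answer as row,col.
L=22⇒gr=22>>2=5, th=22&3=2
[3]⇒row 5+8=13  col 2·2+1=5

13,5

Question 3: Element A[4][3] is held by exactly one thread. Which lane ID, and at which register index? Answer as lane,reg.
r=4⇒gr=4,Rb=0  c=3⇒th=1,odd=1
L=4*4+1=17  i=0*2+1=1

17,1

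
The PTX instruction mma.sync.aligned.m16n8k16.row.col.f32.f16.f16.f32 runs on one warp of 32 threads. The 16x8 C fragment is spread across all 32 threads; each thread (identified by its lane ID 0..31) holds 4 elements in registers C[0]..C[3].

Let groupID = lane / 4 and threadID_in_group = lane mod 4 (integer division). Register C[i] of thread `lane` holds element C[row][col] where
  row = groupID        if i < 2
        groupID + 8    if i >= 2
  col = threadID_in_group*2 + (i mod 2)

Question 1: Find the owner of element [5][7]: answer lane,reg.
23,1

r=5⇒gr=5,Rb=0  c=7⇒th=3,odd=1
L=5*4+3=23  i=0*2+1=1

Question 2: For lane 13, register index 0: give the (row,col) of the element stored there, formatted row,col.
3,2

L=13→G=13>>2=3, T=13&3=1
[0]→row 3+0=3  col 1·2+0=2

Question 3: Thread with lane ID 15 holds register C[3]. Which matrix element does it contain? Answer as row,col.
15: gr=3,th=3
[3] (3+8,3*2+1) = (11,7)

11,7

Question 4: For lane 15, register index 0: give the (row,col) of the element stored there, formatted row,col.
lane 15=>15/4=3, 15 mod 4=3
i=0  r:3+0=>3  c:2·3+0=>6

3,6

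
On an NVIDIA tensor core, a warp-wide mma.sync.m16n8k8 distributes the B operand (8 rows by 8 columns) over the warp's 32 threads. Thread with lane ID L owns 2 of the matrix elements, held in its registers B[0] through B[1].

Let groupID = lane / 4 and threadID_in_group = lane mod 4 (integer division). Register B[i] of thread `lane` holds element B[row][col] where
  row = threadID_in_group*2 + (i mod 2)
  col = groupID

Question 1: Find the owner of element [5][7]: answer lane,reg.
c: 7->gid=7  r: 5->tid=2,i&1=1
L=7*4+2=30  i=1=1

30,1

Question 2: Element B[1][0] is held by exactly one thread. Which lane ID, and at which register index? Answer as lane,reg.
c=0⇒gr=0  r=1⇒th=0,odd=1
L=0*4+0=0  i=1=1

0,1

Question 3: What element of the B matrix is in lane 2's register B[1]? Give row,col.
5,0

2: G=0,T=2
[1] (2*2+1,0) = (5,0)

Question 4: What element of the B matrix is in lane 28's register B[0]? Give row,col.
lane 28->28/4=7, 28 mod 4=0
i=0  r:2·0+0->0  c:7

0,7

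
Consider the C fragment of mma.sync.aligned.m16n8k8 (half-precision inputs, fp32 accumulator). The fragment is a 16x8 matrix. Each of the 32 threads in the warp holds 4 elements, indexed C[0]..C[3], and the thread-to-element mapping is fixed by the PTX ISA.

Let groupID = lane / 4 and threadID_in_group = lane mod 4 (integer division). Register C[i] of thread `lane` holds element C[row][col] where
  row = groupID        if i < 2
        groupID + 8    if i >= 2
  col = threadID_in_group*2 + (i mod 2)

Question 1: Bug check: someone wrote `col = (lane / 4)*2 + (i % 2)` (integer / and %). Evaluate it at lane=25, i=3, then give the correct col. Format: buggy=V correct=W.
buggy=13 correct=3

`(lane / 4)*2 + (i % 2)`[25,3]→13
lane 25→25/4=6, 25 mod 4=1
i=3  r:6+8→14  c:2·1+1→3
col: 13 vs 3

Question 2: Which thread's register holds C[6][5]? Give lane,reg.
26,1

r: 6->gid=6,r8=0  c: 5->tid=2,i&1=1
L=6*4+2=26  i=0*2+1=1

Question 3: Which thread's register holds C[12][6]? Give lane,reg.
19,2

r: 12->gid=4,r8=1  c: 6->tid=3,i&1=0
L=4*4+3=19  i=1*2+0=2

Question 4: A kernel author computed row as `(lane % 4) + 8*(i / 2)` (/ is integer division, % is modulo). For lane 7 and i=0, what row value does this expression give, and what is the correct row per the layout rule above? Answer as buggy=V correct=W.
buggy=3 correct=1

`(lane % 4) + 8*(i / 2)`[7,0]⇒3
lane 7: gr=1 (7/4), th=3 (7%4)
i=0: r=1+0=1, c=3*2+0=6
row: 3 vs 1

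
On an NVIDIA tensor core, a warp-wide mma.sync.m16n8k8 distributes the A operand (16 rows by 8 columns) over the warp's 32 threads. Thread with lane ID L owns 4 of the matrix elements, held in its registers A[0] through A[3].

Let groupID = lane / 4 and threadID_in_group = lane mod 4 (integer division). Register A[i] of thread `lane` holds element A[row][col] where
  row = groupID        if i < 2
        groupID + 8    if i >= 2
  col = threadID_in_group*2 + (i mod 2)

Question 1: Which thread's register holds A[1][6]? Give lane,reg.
r=1->g=1,rb=0  c=6->t=3,b0=0
L=1*4+3=7  i=0*2+0=0

7,0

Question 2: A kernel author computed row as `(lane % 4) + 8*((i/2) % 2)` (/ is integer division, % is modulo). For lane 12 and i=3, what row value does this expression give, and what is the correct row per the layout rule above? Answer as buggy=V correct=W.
`(lane % 4) + 8*((i/2) % 2)`[12,3]->8
lane 12->12/4=3, 12 mod 4=0
i=3  r:3+8->11  c:2·0+1->1
row: 8 vs 11

buggy=8 correct=11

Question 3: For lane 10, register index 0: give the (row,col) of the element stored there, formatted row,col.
2,4

L=10⇒gr=10>>2=2, th=10&3=2
[0]⇒row 2+0=2  col 2·2+0=4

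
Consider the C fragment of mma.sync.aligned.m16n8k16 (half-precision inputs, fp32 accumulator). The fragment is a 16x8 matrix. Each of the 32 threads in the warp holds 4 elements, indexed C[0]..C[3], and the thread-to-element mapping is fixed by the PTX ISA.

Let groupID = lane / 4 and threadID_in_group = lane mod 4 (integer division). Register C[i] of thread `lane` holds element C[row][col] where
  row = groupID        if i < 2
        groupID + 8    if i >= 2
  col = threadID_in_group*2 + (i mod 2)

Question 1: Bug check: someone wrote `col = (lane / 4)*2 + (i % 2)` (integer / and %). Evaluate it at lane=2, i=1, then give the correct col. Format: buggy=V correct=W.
`(lane / 4)*2 + (i % 2)`[2,1]->1
L=2->gid=2>>2=0, tid=2&3=2
[1]->row 0+0=0  col 2·2+1=5
col: 1 vs 5

buggy=1 correct=5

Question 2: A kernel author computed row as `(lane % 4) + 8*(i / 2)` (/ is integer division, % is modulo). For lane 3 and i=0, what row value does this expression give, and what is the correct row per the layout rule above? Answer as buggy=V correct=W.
`(lane % 4) + 8*(i / 2)`[3,0]⇒3
lane 3: gr=0 (3/4), th=3 (3%4)
i=0: r=0+0=0, c=3*2+0=6
row: 3 vs 0

buggy=3 correct=0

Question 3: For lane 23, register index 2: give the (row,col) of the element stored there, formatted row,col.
13,6

23: grp=5,tig=3
[2] (5+8,3*2+0) = (13,6)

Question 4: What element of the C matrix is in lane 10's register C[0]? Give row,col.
2,4

lane 10->10/4=2, 10 mod 4=2
i=0  r:2+0->2  c:2·2+0->4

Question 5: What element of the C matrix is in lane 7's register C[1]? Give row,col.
lane 7⇒7/4=1, 7 mod 4=3
i=1  r:1+0⇒1  c:2·3+1⇒7

1,7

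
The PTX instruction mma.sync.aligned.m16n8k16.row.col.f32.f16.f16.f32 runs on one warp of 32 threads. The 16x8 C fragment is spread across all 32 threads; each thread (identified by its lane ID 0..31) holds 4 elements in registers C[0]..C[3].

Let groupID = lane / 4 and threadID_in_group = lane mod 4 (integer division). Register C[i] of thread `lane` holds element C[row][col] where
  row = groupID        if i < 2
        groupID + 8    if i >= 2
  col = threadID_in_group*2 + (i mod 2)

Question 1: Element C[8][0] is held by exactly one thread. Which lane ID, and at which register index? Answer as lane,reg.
r:8=>grp=0,rB=1  c:0=>tig=0,lo=0
L=0*4+0=0  i=1*2+0=2

0,2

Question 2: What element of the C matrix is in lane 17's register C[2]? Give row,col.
lane 17: gid=4 (17/4), tid=1 (17%4)
i=2: r=4+8=12, c=1*2+0=2

12,2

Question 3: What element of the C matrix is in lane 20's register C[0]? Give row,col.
lane 20: g=5 (20/4), t=0 (20%4)
i=0: r=5+0=5, c=0*2+0=0

5,0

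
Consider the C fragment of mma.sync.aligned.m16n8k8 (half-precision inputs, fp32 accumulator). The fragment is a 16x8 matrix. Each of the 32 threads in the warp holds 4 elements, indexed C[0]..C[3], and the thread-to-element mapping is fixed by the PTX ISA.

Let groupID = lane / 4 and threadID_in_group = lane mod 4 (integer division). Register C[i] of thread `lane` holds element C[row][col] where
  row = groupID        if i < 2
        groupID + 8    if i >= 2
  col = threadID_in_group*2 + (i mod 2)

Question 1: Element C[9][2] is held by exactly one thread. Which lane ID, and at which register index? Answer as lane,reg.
r=9->g=1,rb=1  c=2->t=1,b0=0
L=1*4+1=5  i=1*2+0=2

5,2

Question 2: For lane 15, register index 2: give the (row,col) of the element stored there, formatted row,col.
11,6

L=15=>grp=15>>2=3, tig=15&3=3
[2]=>row 3+8=11  col 3·2+0=6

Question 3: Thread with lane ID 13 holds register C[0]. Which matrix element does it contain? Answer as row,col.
3,2

13: gid=3,tid=1
[0] (3+0,1*2+0) = (3,2)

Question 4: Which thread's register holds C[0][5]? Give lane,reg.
2,1

r=0→G=0,rhi=0  c=5→T=2,p=1
L=0*4+2=2  i=0*2+1=1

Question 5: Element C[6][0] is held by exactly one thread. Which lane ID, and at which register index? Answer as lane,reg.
r=6⇒gr=6,Rb=0  c=0⇒th=0,odd=0
L=6*4+0=24  i=0*2+0=0

24,0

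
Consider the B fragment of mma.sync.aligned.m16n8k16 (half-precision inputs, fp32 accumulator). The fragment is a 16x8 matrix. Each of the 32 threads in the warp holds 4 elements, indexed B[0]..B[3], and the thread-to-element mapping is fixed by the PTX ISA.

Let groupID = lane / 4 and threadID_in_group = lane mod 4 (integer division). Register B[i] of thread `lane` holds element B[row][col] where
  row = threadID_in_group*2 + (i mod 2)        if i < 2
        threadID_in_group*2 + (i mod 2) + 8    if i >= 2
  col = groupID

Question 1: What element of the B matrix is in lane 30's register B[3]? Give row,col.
L=30->gid=30>>2=7, tid=30&3=2
[3]->row 2·2+1+8=13  col gid=7

13,7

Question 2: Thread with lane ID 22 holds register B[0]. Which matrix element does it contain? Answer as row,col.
L=22=>grp=22>>2=5, tig=22&3=2
[0]=>row 2·2+0+0=4  col grp=5

4,5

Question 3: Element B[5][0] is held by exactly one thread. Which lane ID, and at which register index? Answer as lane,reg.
c=0->g=0  r=5->rb=0,t=2,b0=1
L=0*4+2=2  i=0*2+1=1

2,1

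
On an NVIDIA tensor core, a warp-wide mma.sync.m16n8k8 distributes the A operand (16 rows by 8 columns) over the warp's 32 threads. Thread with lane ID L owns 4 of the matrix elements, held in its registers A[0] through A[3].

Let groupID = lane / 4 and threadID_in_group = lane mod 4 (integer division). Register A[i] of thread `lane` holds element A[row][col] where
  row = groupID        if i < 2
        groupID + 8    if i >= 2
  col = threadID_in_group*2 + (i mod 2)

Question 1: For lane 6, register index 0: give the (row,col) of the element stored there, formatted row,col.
L=6→G=6>>2=1, T=6&3=2
[0]→row 1+0=1  col 2·2+0=4

1,4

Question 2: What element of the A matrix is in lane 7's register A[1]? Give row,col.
7: gid=1,tid=3
[1] (1+0,3*2+1) = (1,7)

1,7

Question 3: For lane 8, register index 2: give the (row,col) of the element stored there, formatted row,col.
10,0

lane 8: gid=2 (8/4), tid=0 (8%4)
i=2: r=2+8=10, c=0*2+0=0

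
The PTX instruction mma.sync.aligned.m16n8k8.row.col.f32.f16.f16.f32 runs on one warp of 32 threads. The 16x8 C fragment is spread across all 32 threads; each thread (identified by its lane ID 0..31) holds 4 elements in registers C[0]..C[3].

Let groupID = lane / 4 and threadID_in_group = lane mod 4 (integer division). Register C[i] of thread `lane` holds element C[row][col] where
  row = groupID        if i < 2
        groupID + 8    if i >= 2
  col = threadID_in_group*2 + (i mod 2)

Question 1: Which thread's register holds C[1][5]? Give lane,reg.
r=1⇒gr=1,Rb=0  c=5⇒th=2,odd=1
L=1*4+2=6  i=0*2+1=1

6,1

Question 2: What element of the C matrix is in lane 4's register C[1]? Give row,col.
1,1

lane 4: G=1 (4/4), T=0 (4%4)
i=1: r=1+0=1, c=0*2+1=1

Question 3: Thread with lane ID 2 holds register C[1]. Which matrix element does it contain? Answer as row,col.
0,5

L=2→G=2>>2=0, T=2&3=2
[1]→row 0+0=0  col 2·2+1=5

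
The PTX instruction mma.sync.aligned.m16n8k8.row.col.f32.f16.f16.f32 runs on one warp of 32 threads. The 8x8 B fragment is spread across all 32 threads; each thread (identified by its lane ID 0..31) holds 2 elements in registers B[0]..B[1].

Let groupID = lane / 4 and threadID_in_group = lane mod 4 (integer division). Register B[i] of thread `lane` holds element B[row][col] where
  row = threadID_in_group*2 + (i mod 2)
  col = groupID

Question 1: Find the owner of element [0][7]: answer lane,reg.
28,0

c=7⇒gr=7  r=0⇒th=0,odd=0
L=7*4+0=28  i=0=0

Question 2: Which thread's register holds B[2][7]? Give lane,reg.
29,0

c=7->g=7  r=2->t=1,b0=0
L=7*4+1=29  i=0=0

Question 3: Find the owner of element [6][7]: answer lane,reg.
31,0

c=7→G=7  r=6→T=3,p=0
L=7*4+3=31  i=0=0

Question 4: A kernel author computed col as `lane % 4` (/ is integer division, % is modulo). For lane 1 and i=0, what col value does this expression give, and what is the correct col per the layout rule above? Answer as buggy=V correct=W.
`lane % 4`[1,0]->1
1: gid=0,tid=1
[0] (1*2+0,0) = (2,0)
col: 1 vs 0

buggy=1 correct=0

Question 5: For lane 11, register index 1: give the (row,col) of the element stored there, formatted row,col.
7,2

lane 11⇒11/4=2, 11 mod 4=3
i=1  r:2·3+1⇒7  c:2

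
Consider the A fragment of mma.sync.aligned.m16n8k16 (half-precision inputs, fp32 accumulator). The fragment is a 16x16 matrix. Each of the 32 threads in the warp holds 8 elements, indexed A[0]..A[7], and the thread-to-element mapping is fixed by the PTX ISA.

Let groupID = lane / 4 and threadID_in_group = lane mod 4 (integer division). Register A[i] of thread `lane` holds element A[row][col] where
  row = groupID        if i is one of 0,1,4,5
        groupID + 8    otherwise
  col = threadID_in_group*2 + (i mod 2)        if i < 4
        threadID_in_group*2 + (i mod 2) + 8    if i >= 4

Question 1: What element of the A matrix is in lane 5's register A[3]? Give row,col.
9,3

5: grp=1,tig=1
[3] (1+8,1*2+1+0) = (9,3)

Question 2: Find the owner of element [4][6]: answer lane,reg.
19,0

r=4->g=4,rb=0  c=6->cb=0,t=3,b0=0
L=4*4+3=19  i=0*4+0*2+0=0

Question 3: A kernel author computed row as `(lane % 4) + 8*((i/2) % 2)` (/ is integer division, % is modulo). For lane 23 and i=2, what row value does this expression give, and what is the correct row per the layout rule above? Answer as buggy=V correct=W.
buggy=11 correct=13

`(lane % 4) + 8*((i/2) % 2)`[23,2]→11
L=23→G=23>>2=5, T=23&3=3
[2]→row 5+8=13  col 3·2+0+0=6
row: 11 vs 13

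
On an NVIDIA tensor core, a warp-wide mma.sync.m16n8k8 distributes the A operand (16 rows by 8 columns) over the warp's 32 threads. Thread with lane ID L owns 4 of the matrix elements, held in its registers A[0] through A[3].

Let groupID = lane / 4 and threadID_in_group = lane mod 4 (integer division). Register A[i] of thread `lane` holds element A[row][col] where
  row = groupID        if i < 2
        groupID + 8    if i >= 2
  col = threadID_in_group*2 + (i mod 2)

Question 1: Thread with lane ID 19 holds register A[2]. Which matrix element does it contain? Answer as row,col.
12,6

lane 19⇒19/4=4, 19 mod 4=3
i=2  r:4+8⇒12  c:2·3+0⇒6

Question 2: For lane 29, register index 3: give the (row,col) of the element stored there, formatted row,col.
29: g=7,t=1
[3] (7+8,1*2+1) = (15,3)

15,3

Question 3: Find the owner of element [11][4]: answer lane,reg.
r=11→G=3,rhi=1  c=4→T=2,p=0
L=3*4+2=14  i=1*2+0=2

14,2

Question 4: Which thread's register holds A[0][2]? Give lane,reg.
1,0

r=0→G=0,rhi=0  c=2→T=1,p=0
L=0*4+1=1  i=0*2+0=0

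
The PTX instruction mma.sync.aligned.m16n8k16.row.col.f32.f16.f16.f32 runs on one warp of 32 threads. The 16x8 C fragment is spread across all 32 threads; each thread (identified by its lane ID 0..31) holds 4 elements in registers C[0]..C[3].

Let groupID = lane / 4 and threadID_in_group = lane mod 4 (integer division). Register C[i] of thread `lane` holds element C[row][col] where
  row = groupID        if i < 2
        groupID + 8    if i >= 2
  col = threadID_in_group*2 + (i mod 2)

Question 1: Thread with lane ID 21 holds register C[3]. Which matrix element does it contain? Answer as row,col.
lane 21: G=5 (21/4), T=1 (21%4)
i=3: r=5+8=13, c=1*2+1=3

13,3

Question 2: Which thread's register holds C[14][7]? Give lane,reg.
r=14⇒gr=6,Rb=1  c=7⇒th=3,odd=1
L=6*4+3=27  i=1*2+1=3

27,3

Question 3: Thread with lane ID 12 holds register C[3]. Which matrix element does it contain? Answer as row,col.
12: grp=3,tig=0
[3] (3+8,0*2+1) = (11,1)

11,1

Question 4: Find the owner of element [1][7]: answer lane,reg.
r:1=>grp=1,rB=0  c:7=>tig=3,lo=1
L=1*4+3=7  i=0*2+1=1

7,1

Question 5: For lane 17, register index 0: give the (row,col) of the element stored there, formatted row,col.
4,2

17: gr=4,th=1
[0] (4+0,1*2+0) = (4,2)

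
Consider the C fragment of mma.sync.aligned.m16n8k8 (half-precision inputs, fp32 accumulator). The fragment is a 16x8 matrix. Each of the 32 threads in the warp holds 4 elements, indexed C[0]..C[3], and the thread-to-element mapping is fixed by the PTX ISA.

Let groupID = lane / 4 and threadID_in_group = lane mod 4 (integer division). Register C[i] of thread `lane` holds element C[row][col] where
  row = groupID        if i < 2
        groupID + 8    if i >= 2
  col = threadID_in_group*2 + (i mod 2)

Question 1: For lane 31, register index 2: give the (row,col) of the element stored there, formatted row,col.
15,6

lane 31: grp=7 (31/4), tig=3 (31%4)
i=2: r=7+8=15, c=3*2+0=6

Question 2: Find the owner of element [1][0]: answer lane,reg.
r:1=>grp=1,rB=0  c:0=>tig=0,lo=0
L=1*4+0=4  i=0*2+0=0

4,0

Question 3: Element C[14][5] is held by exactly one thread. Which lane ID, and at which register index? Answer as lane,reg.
r=14->g=6,rb=1  c=5->t=2,b0=1
L=6*4+2=26  i=1*2+1=3

26,3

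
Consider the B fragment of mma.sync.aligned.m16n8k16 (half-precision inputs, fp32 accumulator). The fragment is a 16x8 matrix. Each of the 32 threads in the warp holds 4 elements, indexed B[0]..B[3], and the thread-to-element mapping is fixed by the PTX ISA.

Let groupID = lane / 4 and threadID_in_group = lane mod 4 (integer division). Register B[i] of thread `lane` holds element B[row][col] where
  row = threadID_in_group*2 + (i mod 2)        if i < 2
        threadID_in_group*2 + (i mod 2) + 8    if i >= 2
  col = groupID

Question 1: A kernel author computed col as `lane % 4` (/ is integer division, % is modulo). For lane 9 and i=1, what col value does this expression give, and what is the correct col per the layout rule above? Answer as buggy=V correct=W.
buggy=1 correct=2

`lane % 4`[9,1]⇒1
9: gr=2,th=1
[1] (1*2+1+0,2) = (3,2)
col: 1 vs 2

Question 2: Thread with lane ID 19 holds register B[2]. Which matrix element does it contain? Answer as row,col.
14,4

lane 19: gr=4 (19/4), th=3 (19%4)
i=2: r=3*2+0+8=14, c=gr=4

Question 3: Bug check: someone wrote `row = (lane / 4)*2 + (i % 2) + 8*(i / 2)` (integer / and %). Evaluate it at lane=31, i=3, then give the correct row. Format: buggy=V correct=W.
`(lane / 4)*2 + (i % 2) + 8*(i / 2)`[31,3]=>23
lane 31: grp=7 (31/4), tig=3 (31%4)
i=3: r=3*2+1+8=15, c=grp=7
row: 23 vs 15

buggy=23 correct=15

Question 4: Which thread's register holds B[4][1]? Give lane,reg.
c=1->g=1  r=4->rb=0,t=2,b0=0
L=1*4+2=6  i=0*2+0=0

6,0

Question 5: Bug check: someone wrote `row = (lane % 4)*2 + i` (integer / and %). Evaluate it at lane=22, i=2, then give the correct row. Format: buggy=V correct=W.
`(lane % 4)*2 + i`[22,2]->6
L=22->g=22>>2=5, t=22&3=2
[2]->row 2·2+0+8=12  col g=5
row: 6 vs 12

buggy=6 correct=12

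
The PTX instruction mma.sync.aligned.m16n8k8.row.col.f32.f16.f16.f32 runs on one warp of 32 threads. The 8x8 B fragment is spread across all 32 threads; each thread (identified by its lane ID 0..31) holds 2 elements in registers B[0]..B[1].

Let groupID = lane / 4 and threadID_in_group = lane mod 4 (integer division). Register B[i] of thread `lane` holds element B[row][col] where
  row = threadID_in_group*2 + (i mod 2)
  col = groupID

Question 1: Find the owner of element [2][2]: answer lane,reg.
c=2→G=2  r=2→T=1,p=0
L=2*4+1=9  i=0=0

9,0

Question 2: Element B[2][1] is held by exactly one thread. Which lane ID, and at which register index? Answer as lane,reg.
5,0

c=1→G=1  r=2→T=1,p=0
L=1*4+1=5  i=0=0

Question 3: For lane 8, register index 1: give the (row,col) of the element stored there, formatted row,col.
lane 8: grp=2 (8/4), tig=0 (8%4)
i=1: r=0*2+1=1, c=grp=2

1,2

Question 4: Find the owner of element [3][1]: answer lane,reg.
5,1

c=1⇒gr=1  r=3⇒th=1,odd=1
L=1*4+1=5  i=1=1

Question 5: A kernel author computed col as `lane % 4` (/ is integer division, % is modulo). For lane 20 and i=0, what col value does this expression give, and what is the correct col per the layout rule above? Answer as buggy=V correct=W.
buggy=0 correct=5

`lane % 4`[20,0]→0
lane 20→20/4=5, 20 mod 4=0
i=0  r:2·0+0→0  c:5
col: 0 vs 5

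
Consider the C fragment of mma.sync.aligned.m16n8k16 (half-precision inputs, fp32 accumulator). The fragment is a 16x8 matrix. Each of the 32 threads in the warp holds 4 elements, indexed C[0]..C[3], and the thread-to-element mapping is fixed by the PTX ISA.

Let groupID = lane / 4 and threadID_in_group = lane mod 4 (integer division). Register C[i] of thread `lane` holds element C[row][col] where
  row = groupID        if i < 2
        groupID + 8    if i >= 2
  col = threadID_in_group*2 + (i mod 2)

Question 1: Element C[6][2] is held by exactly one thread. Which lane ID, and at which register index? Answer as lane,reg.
25,0

r=6→G=6,rhi=0  c=2→T=1,p=0
L=6*4+1=25  i=0*2+0=0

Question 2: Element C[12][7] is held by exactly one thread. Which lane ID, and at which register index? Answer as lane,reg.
19,3

r=12→G=4,rhi=1  c=7→T=3,p=1
L=4*4+3=19  i=1*2+1=3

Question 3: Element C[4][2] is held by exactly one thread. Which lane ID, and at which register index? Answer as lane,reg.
17,0

r=4⇒gr=4,Rb=0  c=2⇒th=1,odd=0
L=4*4+1=17  i=0*2+0=0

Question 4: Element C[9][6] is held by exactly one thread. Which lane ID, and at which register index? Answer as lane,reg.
7,2

r=9->g=1,rb=1  c=6->t=3,b0=0
L=1*4+3=7  i=1*2+0=2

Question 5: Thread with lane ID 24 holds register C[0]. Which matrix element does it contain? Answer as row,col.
L=24->gid=24>>2=6, tid=24&3=0
[0]->row 6+0=6  col 0·2+0=0

6,0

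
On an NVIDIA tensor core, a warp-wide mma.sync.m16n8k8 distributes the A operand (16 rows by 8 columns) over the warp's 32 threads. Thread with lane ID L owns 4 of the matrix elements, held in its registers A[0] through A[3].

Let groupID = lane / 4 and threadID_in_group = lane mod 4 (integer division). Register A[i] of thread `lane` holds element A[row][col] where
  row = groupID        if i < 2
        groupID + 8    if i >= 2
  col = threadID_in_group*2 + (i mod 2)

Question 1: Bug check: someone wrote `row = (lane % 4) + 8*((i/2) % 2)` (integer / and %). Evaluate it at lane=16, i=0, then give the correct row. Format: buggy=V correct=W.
buggy=0 correct=4

`(lane % 4) + 8*((i/2) % 2)`[16,0]⇒0
16: gr=4,th=0
[0] (4+0,0*2+0) = (4,0)
row: 0 vs 4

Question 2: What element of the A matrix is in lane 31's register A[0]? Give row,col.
7,6

lane 31->31/4=7, 31 mod 4=3
i=0  r:7+0->7  c:2·3+0->6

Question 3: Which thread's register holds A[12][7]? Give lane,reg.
19,3

r: 12->gid=4,r8=1  c: 7->tid=3,i&1=1
L=4*4+3=19  i=1*2+1=3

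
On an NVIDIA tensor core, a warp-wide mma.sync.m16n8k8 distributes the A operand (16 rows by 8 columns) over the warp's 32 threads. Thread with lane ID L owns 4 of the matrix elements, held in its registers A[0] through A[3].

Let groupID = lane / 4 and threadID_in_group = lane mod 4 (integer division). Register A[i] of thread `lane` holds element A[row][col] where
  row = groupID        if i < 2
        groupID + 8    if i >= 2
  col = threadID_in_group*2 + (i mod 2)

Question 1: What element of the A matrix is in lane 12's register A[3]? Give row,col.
L=12→G=12>>2=3, T=12&3=0
[3]→row 3+8=11  col 0·2+1=1

11,1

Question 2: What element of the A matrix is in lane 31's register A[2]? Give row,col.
lane 31->31/4=7, 31 mod 4=3
i=2  r:7+8->15  c:2·3+0->6

15,6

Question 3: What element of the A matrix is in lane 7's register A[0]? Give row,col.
7: g=1,t=3
[0] (1+0,3*2+0) = (1,6)

1,6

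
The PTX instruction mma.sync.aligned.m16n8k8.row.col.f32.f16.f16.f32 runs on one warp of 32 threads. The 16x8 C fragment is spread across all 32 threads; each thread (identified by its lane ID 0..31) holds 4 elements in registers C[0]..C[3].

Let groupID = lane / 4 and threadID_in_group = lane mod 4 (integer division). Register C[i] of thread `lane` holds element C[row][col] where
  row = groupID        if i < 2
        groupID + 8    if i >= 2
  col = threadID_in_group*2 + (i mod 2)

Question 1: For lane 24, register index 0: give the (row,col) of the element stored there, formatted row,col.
6,0

lane 24: grp=6 (24/4), tig=0 (24%4)
i=0: r=6+0=6, c=0*2+0=0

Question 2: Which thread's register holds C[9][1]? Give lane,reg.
4,3

r:9=>grp=1,rB=1  c:1=>tig=0,lo=1
L=1*4+0=4  i=1*2+1=3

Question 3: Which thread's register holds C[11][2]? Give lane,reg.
13,2

r:11=>grp=3,rB=1  c:2=>tig=1,lo=0
L=3*4+1=13  i=1*2+0=2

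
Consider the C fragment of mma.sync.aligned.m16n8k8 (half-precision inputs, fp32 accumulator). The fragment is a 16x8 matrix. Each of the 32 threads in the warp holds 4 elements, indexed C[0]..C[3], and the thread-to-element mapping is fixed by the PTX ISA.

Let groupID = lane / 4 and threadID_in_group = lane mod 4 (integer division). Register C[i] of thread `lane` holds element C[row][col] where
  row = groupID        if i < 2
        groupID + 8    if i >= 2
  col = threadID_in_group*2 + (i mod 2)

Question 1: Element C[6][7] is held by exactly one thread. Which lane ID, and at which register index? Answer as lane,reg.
27,1

r=6⇒gr=6,Rb=0  c=7⇒th=3,odd=1
L=6*4+3=27  i=0*2+1=1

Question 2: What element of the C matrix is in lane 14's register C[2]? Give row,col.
11,4

lane 14⇒14/4=3, 14 mod 4=2
i=2  r:3+8⇒11  c:2·2+0⇒4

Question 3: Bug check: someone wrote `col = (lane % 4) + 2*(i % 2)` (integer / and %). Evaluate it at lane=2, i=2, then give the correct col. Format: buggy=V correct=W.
`(lane % 4) + 2*(i % 2)`[2,2]=>2
2: grp=0,tig=2
[2] (0+8,2*2+0) = (8,4)
col: 2 vs 4

buggy=2 correct=4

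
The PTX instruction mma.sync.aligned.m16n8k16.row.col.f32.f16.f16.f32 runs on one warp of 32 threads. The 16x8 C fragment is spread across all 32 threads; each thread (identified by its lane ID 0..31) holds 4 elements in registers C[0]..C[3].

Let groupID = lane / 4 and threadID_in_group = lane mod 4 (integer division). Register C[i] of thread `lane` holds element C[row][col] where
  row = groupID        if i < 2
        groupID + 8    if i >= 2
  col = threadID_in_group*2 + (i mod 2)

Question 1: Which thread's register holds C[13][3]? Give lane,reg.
21,3

r=13⇒gr=5,Rb=1  c=3⇒th=1,odd=1
L=5*4+1=21  i=1*2+1=3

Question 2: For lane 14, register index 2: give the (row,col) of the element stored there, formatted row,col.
11,4

14: gr=3,th=2
[2] (3+8,2*2+0) = (11,4)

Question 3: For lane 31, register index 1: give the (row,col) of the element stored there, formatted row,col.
7,7

lane 31: g=7 (31/4), t=3 (31%4)
i=1: r=7+0=7, c=3*2+1=7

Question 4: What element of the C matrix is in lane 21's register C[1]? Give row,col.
L=21→G=21>>2=5, T=21&3=1
[1]→row 5+0=5  col 1·2+1=3

5,3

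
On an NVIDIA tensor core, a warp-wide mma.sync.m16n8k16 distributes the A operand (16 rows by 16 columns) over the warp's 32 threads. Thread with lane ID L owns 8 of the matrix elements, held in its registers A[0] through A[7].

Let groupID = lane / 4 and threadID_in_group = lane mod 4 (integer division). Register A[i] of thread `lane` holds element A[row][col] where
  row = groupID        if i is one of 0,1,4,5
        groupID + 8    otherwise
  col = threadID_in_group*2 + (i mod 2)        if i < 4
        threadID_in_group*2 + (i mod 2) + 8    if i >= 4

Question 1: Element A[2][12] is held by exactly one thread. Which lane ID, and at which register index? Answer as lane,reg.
10,4

r=2→G=2,rhi=0  c=12→chi=1,T=2,p=0
L=2*4+2=10  i=1*4+0*2+0=4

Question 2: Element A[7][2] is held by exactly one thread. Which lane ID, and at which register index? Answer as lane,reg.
29,0

r=7->g=7,rb=0  c=2->cb=0,t=1,b0=0
L=7*4+1=29  i=0*4+0*2+0=0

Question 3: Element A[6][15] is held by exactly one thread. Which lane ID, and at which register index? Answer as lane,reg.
27,5

r: 6->gid=6,r8=0  c: 15->c8=1,tid=3,i&1=1
L=6*4+3=27  i=1*4+0*2+1=5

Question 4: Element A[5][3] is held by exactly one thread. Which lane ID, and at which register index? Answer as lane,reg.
r=5->g=5,rb=0  c=3->cb=0,t=1,b0=1
L=5*4+1=21  i=0*4+0*2+1=1

21,1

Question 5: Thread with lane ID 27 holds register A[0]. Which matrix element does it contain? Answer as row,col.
6,6

27: gid=6,tid=3
[0] (6+0,3*2+0+0) = (6,6)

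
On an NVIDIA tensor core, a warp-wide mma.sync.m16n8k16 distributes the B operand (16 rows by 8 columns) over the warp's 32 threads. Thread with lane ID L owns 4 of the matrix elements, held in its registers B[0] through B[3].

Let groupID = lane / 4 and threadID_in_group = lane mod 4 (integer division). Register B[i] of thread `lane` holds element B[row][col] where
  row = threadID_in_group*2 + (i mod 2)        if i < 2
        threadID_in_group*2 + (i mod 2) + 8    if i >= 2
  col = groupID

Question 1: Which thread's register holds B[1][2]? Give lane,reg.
8,1

c=2⇒gr=2  r=1⇒Rb=0,th=0,odd=1
L=2*4+0=8  i=0*2+1=1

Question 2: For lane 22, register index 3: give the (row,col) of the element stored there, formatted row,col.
22: grp=5,tig=2
[3] (2*2+1+8,5) = (13,5)

13,5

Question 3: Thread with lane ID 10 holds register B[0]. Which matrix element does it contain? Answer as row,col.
10: G=2,T=2
[0] (2*2+0+0,2) = (4,2)

4,2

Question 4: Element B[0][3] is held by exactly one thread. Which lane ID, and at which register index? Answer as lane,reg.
12,0

c=3⇒gr=3  r=0⇒Rb=0,th=0,odd=0
L=3*4+0=12  i=0*2+0=0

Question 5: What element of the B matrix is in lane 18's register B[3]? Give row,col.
13,4

lane 18→18/4=4, 18 mod 4=2
i=3  r:2·2+1+8→13  c:4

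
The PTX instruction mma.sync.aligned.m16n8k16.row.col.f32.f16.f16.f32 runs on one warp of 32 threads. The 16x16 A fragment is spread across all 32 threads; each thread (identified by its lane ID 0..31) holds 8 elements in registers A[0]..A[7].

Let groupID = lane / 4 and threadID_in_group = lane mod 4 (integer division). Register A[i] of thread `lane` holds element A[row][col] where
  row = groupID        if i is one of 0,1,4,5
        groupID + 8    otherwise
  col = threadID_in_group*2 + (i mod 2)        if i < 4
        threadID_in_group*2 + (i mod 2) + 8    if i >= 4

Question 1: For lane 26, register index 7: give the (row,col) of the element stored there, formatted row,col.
14,13

L=26⇒gr=26>>2=6, th=26&3=2
[7]⇒row 6+8=14  col 2·2+1+8=13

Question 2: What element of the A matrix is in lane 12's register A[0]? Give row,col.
L=12→G=12>>2=3, T=12&3=0
[0]→row 3+0=3  col 0·2+0+0=0

3,0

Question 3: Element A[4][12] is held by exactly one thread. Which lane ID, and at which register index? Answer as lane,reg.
18,4

r=4→G=4,rhi=0  c=12→chi=1,T=2,p=0
L=4*4+2=18  i=1*4+0*2+0=4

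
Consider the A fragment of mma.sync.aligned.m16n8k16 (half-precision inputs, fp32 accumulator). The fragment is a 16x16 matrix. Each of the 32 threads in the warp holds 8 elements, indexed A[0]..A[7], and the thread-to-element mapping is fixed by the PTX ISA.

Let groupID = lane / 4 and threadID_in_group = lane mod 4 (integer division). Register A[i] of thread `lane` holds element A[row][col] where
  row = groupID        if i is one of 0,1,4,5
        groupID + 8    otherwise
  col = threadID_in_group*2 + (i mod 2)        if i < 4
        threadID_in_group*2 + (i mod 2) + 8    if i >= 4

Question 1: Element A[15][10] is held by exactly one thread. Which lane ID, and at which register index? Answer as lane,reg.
r=15⇒gr=7,Rb=1  c=10⇒Cb=1,th=1,odd=0
L=7*4+1=29  i=1*4+1*2+0=6

29,6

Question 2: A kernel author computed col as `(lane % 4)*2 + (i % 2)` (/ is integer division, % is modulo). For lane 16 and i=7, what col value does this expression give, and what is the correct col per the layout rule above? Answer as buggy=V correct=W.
buggy=1 correct=9

`(lane % 4)*2 + (i % 2)`[16,7]⇒1
lane 16: gr=4 (16/4), th=0 (16%4)
i=7: r=4+8=12, c=0*2+1+8=9
col: 1 vs 9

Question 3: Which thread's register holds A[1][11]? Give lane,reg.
5,5

r=1⇒gr=1,Rb=0  c=11⇒Cb=1,th=1,odd=1
L=1*4+1=5  i=1*4+0*2+1=5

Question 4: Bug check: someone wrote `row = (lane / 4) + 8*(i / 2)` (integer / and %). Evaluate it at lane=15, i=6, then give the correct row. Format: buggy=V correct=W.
`(lane / 4) + 8*(i / 2)`[15,6]→27
L=15→G=15>>2=3, T=15&3=3
[6]→row 3+8=11  col 3·2+0+8=14
row: 27 vs 11

buggy=27 correct=11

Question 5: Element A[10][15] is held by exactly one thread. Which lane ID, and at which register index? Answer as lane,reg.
11,7

r=10→G=2,rhi=1  c=15→chi=1,T=3,p=1
L=2*4+3=11  i=1*4+1*2+1=7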